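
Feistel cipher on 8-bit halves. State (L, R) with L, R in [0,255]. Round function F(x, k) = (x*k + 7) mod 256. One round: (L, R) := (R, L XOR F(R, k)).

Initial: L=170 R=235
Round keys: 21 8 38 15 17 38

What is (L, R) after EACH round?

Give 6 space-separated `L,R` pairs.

Answer: 235,228 228,204 204,171 171,192 192,108 108,207

Derivation:
Round 1 (k=21): L=235 R=228
Round 2 (k=8): L=228 R=204
Round 3 (k=38): L=204 R=171
Round 4 (k=15): L=171 R=192
Round 5 (k=17): L=192 R=108
Round 6 (k=38): L=108 R=207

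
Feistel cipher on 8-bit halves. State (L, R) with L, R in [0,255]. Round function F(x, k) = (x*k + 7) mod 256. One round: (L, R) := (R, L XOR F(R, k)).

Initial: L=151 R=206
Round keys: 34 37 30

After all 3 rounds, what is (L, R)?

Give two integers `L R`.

Round 1 (k=34): L=206 R=244
Round 2 (k=37): L=244 R=133
Round 3 (k=30): L=133 R=105

Answer: 133 105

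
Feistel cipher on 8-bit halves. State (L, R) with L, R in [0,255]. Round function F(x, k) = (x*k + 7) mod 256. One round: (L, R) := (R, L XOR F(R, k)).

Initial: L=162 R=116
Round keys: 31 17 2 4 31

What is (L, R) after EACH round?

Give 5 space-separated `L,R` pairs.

Answer: 116,177 177,188 188,206 206,131 131,42

Derivation:
Round 1 (k=31): L=116 R=177
Round 2 (k=17): L=177 R=188
Round 3 (k=2): L=188 R=206
Round 4 (k=4): L=206 R=131
Round 5 (k=31): L=131 R=42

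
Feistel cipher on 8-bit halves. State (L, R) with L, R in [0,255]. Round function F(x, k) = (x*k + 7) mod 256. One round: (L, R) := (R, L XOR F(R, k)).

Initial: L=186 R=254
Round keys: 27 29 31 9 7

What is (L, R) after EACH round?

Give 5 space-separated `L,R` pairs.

Round 1 (k=27): L=254 R=107
Round 2 (k=29): L=107 R=216
Round 3 (k=31): L=216 R=68
Round 4 (k=9): L=68 R=179
Round 5 (k=7): L=179 R=168

Answer: 254,107 107,216 216,68 68,179 179,168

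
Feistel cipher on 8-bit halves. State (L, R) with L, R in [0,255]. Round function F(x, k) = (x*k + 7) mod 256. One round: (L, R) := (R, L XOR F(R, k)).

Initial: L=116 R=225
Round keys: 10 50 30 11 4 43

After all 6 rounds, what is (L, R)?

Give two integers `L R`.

Answer: 25 167

Derivation:
Round 1 (k=10): L=225 R=165
Round 2 (k=50): L=165 R=160
Round 3 (k=30): L=160 R=98
Round 4 (k=11): L=98 R=157
Round 5 (k=4): L=157 R=25
Round 6 (k=43): L=25 R=167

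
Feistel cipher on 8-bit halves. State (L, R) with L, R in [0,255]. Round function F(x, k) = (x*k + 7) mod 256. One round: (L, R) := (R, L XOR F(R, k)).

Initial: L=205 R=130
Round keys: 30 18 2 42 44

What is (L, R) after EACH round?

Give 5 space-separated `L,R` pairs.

Answer: 130,142 142,129 129,135 135,172 172,16

Derivation:
Round 1 (k=30): L=130 R=142
Round 2 (k=18): L=142 R=129
Round 3 (k=2): L=129 R=135
Round 4 (k=42): L=135 R=172
Round 5 (k=44): L=172 R=16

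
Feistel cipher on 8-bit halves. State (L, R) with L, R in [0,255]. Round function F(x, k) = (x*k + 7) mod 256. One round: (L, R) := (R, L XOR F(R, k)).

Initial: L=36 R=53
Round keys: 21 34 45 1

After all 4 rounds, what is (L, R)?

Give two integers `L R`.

Answer: 125 190

Derivation:
Round 1 (k=21): L=53 R=68
Round 2 (k=34): L=68 R=58
Round 3 (k=45): L=58 R=125
Round 4 (k=1): L=125 R=190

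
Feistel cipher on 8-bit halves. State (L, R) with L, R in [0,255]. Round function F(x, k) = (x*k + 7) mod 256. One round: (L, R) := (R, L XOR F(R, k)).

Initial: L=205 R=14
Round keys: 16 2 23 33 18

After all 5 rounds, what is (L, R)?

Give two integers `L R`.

Answer: 210 75

Derivation:
Round 1 (k=16): L=14 R=42
Round 2 (k=2): L=42 R=85
Round 3 (k=23): L=85 R=128
Round 4 (k=33): L=128 R=210
Round 5 (k=18): L=210 R=75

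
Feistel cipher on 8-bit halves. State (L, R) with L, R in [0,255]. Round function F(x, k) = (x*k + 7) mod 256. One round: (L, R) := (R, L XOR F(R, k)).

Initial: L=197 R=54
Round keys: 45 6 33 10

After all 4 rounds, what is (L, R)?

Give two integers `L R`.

Round 1 (k=45): L=54 R=64
Round 2 (k=6): L=64 R=177
Round 3 (k=33): L=177 R=152
Round 4 (k=10): L=152 R=70

Answer: 152 70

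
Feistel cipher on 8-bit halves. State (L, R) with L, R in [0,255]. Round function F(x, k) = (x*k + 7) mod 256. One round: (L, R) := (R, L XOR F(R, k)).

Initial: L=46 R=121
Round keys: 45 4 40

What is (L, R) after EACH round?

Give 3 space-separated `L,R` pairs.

Answer: 121,98 98,246 246,21

Derivation:
Round 1 (k=45): L=121 R=98
Round 2 (k=4): L=98 R=246
Round 3 (k=40): L=246 R=21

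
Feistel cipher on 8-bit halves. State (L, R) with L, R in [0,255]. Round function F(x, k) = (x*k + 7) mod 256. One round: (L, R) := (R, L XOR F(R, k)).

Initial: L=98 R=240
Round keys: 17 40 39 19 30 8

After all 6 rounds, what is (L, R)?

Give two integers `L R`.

Round 1 (k=17): L=240 R=149
Round 2 (k=40): L=149 R=191
Round 3 (k=39): L=191 R=181
Round 4 (k=19): L=181 R=201
Round 5 (k=30): L=201 R=32
Round 6 (k=8): L=32 R=206

Answer: 32 206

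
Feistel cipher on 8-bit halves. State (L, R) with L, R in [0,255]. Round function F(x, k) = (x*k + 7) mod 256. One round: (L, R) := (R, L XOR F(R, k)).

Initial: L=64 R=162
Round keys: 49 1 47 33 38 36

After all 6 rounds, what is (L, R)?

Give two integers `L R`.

Answer: 113 218

Derivation:
Round 1 (k=49): L=162 R=73
Round 2 (k=1): L=73 R=242
Round 3 (k=47): L=242 R=60
Round 4 (k=33): L=60 R=49
Round 5 (k=38): L=49 R=113
Round 6 (k=36): L=113 R=218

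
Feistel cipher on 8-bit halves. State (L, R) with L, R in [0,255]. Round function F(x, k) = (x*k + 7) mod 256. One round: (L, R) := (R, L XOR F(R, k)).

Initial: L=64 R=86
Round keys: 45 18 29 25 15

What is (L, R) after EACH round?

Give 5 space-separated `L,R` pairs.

Round 1 (k=45): L=86 R=101
Round 2 (k=18): L=101 R=119
Round 3 (k=29): L=119 R=231
Round 4 (k=25): L=231 R=225
Round 5 (k=15): L=225 R=209

Answer: 86,101 101,119 119,231 231,225 225,209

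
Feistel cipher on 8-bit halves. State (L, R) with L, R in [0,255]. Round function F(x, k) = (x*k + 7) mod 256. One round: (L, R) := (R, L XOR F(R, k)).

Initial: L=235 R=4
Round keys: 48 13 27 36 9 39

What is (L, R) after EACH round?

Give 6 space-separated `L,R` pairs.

Answer: 4,44 44,71 71,168 168,224 224,79 79,240

Derivation:
Round 1 (k=48): L=4 R=44
Round 2 (k=13): L=44 R=71
Round 3 (k=27): L=71 R=168
Round 4 (k=36): L=168 R=224
Round 5 (k=9): L=224 R=79
Round 6 (k=39): L=79 R=240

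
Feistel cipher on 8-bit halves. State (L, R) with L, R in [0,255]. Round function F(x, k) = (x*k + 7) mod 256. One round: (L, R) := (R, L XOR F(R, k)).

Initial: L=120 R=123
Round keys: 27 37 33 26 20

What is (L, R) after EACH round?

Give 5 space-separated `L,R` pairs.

Round 1 (k=27): L=123 R=120
Round 2 (k=37): L=120 R=36
Round 3 (k=33): L=36 R=211
Round 4 (k=26): L=211 R=81
Round 5 (k=20): L=81 R=136

Answer: 123,120 120,36 36,211 211,81 81,136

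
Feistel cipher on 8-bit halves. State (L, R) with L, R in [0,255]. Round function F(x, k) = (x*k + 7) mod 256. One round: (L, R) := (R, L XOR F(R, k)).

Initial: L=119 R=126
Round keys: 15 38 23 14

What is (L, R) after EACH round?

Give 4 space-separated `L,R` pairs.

Round 1 (k=15): L=126 R=30
Round 2 (k=38): L=30 R=5
Round 3 (k=23): L=5 R=100
Round 4 (k=14): L=100 R=122

Answer: 126,30 30,5 5,100 100,122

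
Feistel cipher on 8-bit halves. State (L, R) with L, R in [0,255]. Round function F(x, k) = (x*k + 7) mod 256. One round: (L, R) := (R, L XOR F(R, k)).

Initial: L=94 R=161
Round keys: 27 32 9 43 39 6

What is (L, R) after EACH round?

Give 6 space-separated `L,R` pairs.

Round 1 (k=27): L=161 R=92
Round 2 (k=32): L=92 R=38
Round 3 (k=9): L=38 R=1
Round 4 (k=43): L=1 R=20
Round 5 (k=39): L=20 R=18
Round 6 (k=6): L=18 R=103

Answer: 161,92 92,38 38,1 1,20 20,18 18,103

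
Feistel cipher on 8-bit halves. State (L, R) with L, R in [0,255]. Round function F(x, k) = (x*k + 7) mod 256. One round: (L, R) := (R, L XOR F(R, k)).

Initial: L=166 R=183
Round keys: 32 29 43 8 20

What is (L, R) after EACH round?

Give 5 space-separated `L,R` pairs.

Answer: 183,65 65,211 211,57 57,28 28,14

Derivation:
Round 1 (k=32): L=183 R=65
Round 2 (k=29): L=65 R=211
Round 3 (k=43): L=211 R=57
Round 4 (k=8): L=57 R=28
Round 5 (k=20): L=28 R=14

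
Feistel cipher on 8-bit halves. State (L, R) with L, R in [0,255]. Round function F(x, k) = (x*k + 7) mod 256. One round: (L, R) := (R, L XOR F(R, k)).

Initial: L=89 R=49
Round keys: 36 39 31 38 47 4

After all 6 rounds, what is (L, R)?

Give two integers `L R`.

Answer: 63 186

Derivation:
Round 1 (k=36): L=49 R=178
Round 2 (k=39): L=178 R=20
Round 3 (k=31): L=20 R=193
Round 4 (k=38): L=193 R=185
Round 5 (k=47): L=185 R=63
Round 6 (k=4): L=63 R=186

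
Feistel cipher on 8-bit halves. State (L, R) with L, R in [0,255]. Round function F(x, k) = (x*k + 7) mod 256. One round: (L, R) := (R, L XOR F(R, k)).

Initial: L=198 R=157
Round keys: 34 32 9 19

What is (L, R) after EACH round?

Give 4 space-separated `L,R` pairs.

Answer: 157,39 39,122 122,118 118,179

Derivation:
Round 1 (k=34): L=157 R=39
Round 2 (k=32): L=39 R=122
Round 3 (k=9): L=122 R=118
Round 4 (k=19): L=118 R=179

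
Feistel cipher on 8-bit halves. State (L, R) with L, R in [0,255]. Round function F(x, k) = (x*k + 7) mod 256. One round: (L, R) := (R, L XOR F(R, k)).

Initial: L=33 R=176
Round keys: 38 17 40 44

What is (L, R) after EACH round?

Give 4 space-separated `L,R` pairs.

Round 1 (k=38): L=176 R=6
Round 2 (k=17): L=6 R=221
Round 3 (k=40): L=221 R=137
Round 4 (k=44): L=137 R=78

Answer: 176,6 6,221 221,137 137,78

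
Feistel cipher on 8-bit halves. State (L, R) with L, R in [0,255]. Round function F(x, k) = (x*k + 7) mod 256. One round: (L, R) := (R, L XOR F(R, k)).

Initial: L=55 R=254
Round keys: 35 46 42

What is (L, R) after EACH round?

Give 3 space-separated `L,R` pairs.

Answer: 254,246 246,197 197,175

Derivation:
Round 1 (k=35): L=254 R=246
Round 2 (k=46): L=246 R=197
Round 3 (k=42): L=197 R=175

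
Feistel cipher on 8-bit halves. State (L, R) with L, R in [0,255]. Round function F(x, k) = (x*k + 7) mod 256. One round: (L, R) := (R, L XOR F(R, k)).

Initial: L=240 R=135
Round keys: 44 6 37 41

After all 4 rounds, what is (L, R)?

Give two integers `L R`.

Answer: 134 51

Derivation:
Round 1 (k=44): L=135 R=203
Round 2 (k=6): L=203 R=78
Round 3 (k=37): L=78 R=134
Round 4 (k=41): L=134 R=51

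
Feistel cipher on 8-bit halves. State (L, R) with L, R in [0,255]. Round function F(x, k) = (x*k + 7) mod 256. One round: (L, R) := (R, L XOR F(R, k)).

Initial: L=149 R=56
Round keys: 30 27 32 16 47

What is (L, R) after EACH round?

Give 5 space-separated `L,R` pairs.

Answer: 56,2 2,5 5,165 165,82 82,176

Derivation:
Round 1 (k=30): L=56 R=2
Round 2 (k=27): L=2 R=5
Round 3 (k=32): L=5 R=165
Round 4 (k=16): L=165 R=82
Round 5 (k=47): L=82 R=176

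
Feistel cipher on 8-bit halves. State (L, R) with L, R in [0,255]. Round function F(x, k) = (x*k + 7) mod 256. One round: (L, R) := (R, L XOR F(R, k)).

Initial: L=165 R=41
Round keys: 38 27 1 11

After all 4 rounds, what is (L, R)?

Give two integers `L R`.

Answer: 245 200

Derivation:
Round 1 (k=38): L=41 R=184
Round 2 (k=27): L=184 R=70
Round 3 (k=1): L=70 R=245
Round 4 (k=11): L=245 R=200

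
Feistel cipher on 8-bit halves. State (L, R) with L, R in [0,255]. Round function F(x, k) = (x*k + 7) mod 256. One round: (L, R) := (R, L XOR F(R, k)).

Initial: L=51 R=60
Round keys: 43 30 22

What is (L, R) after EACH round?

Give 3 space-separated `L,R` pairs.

Round 1 (k=43): L=60 R=40
Round 2 (k=30): L=40 R=139
Round 3 (k=22): L=139 R=209

Answer: 60,40 40,139 139,209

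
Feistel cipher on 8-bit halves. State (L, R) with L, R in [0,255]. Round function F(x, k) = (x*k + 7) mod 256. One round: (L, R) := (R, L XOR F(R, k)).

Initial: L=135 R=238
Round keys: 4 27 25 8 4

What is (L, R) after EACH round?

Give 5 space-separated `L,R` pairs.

Answer: 238,56 56,1 1,24 24,198 198,7

Derivation:
Round 1 (k=4): L=238 R=56
Round 2 (k=27): L=56 R=1
Round 3 (k=25): L=1 R=24
Round 4 (k=8): L=24 R=198
Round 5 (k=4): L=198 R=7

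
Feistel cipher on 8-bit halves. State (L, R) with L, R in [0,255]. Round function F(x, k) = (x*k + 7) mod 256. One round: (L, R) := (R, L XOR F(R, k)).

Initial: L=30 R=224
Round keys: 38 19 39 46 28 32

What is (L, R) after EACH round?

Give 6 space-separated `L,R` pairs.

Answer: 224,89 89,66 66,76 76,237 237,191 191,10

Derivation:
Round 1 (k=38): L=224 R=89
Round 2 (k=19): L=89 R=66
Round 3 (k=39): L=66 R=76
Round 4 (k=46): L=76 R=237
Round 5 (k=28): L=237 R=191
Round 6 (k=32): L=191 R=10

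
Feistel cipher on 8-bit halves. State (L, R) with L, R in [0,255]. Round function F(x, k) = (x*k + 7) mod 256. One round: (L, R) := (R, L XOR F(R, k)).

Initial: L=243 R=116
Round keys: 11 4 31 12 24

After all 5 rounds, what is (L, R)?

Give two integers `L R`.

Answer: 132 35

Derivation:
Round 1 (k=11): L=116 R=240
Round 2 (k=4): L=240 R=179
Round 3 (k=31): L=179 R=68
Round 4 (k=12): L=68 R=132
Round 5 (k=24): L=132 R=35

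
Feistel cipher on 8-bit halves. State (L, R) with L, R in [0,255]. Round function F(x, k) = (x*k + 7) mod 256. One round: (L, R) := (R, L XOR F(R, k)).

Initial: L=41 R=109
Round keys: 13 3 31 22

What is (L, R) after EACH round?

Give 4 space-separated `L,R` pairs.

Round 1 (k=13): L=109 R=185
Round 2 (k=3): L=185 R=95
Round 3 (k=31): L=95 R=49
Round 4 (k=22): L=49 R=98

Answer: 109,185 185,95 95,49 49,98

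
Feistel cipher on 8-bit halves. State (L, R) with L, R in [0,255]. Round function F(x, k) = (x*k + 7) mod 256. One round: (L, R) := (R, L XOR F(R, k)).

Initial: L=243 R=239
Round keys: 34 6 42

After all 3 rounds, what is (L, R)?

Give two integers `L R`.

Answer: 164 217

Derivation:
Round 1 (k=34): L=239 R=54
Round 2 (k=6): L=54 R=164
Round 3 (k=42): L=164 R=217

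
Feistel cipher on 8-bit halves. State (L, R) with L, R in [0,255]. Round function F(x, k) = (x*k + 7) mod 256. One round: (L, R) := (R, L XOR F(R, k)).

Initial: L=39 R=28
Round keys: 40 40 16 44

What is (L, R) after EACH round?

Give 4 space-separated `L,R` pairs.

Round 1 (k=40): L=28 R=64
Round 2 (k=40): L=64 R=27
Round 3 (k=16): L=27 R=247
Round 4 (k=44): L=247 R=96

Answer: 28,64 64,27 27,247 247,96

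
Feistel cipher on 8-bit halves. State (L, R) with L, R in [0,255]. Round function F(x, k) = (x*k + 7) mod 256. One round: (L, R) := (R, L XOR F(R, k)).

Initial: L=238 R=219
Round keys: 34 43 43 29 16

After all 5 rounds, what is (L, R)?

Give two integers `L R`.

Answer: 245 44

Derivation:
Round 1 (k=34): L=219 R=243
Round 2 (k=43): L=243 R=3
Round 3 (k=43): L=3 R=123
Round 4 (k=29): L=123 R=245
Round 5 (k=16): L=245 R=44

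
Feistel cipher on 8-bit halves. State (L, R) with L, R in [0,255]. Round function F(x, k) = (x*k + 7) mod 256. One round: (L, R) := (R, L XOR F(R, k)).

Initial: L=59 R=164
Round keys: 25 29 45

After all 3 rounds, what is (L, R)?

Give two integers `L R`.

Round 1 (k=25): L=164 R=48
Round 2 (k=29): L=48 R=211
Round 3 (k=45): L=211 R=46

Answer: 211 46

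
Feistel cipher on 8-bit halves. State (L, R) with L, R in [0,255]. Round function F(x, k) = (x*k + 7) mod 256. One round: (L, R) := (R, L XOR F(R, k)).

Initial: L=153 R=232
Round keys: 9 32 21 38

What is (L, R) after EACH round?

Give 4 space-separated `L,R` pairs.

Answer: 232,182 182,47 47,84 84,80

Derivation:
Round 1 (k=9): L=232 R=182
Round 2 (k=32): L=182 R=47
Round 3 (k=21): L=47 R=84
Round 4 (k=38): L=84 R=80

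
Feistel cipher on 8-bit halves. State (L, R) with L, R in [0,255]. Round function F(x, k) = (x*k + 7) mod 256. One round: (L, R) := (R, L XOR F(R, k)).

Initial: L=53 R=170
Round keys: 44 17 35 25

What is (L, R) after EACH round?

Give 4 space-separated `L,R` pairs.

Answer: 170,10 10,27 27,178 178,114

Derivation:
Round 1 (k=44): L=170 R=10
Round 2 (k=17): L=10 R=27
Round 3 (k=35): L=27 R=178
Round 4 (k=25): L=178 R=114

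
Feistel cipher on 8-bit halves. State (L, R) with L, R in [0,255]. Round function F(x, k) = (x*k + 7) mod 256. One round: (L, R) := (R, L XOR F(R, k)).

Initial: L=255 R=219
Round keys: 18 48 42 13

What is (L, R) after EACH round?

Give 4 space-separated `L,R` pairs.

Round 1 (k=18): L=219 R=146
Round 2 (k=48): L=146 R=188
Round 3 (k=42): L=188 R=77
Round 4 (k=13): L=77 R=76

Answer: 219,146 146,188 188,77 77,76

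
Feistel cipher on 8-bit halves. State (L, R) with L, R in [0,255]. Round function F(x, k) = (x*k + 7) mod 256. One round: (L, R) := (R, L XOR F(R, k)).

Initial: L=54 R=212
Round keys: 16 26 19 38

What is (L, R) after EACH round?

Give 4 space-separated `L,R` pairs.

Round 1 (k=16): L=212 R=113
Round 2 (k=26): L=113 R=85
Round 3 (k=19): L=85 R=39
Round 4 (k=38): L=39 R=132

Answer: 212,113 113,85 85,39 39,132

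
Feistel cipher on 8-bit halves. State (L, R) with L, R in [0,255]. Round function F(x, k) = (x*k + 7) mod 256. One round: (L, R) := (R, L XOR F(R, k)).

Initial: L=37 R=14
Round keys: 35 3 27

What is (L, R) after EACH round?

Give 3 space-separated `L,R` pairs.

Round 1 (k=35): L=14 R=212
Round 2 (k=3): L=212 R=141
Round 3 (k=27): L=141 R=50

Answer: 14,212 212,141 141,50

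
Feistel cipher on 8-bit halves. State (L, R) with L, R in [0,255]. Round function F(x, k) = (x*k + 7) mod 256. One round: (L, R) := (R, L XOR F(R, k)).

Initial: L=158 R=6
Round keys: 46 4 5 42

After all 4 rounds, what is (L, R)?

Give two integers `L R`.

Answer: 29 212

Derivation:
Round 1 (k=46): L=6 R=133
Round 2 (k=4): L=133 R=29
Round 3 (k=5): L=29 R=29
Round 4 (k=42): L=29 R=212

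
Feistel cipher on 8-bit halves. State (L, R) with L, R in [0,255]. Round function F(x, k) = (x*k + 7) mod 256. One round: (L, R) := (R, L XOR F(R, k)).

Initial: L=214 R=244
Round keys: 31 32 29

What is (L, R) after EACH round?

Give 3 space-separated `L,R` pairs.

Round 1 (k=31): L=244 R=69
Round 2 (k=32): L=69 R=83
Round 3 (k=29): L=83 R=43

Answer: 244,69 69,83 83,43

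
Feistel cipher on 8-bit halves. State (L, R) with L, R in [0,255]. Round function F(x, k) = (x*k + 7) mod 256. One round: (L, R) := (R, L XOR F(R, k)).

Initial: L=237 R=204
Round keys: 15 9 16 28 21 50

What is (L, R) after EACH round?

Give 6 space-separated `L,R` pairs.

Answer: 204,22 22,1 1,1 1,34 34,208 208,133

Derivation:
Round 1 (k=15): L=204 R=22
Round 2 (k=9): L=22 R=1
Round 3 (k=16): L=1 R=1
Round 4 (k=28): L=1 R=34
Round 5 (k=21): L=34 R=208
Round 6 (k=50): L=208 R=133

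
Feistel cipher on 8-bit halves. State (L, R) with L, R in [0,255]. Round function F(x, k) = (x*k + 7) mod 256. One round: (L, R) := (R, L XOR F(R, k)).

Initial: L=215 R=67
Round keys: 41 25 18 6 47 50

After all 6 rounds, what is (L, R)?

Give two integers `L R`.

Round 1 (k=41): L=67 R=21
Round 2 (k=25): L=21 R=87
Round 3 (k=18): L=87 R=48
Round 4 (k=6): L=48 R=112
Round 5 (k=47): L=112 R=167
Round 6 (k=50): L=167 R=213

Answer: 167 213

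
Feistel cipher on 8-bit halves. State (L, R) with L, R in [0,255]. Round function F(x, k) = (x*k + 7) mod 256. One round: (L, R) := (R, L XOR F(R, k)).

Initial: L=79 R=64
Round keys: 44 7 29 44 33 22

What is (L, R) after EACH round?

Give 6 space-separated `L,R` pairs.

Round 1 (k=44): L=64 R=72
Round 2 (k=7): L=72 R=191
Round 3 (k=29): L=191 R=226
Round 4 (k=44): L=226 R=96
Round 5 (k=33): L=96 R=133
Round 6 (k=22): L=133 R=21

Answer: 64,72 72,191 191,226 226,96 96,133 133,21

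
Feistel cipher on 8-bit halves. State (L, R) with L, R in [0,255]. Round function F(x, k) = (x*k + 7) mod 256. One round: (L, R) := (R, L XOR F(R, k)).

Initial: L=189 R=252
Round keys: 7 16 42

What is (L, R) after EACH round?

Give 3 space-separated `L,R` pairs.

Answer: 252,86 86,155 155,35

Derivation:
Round 1 (k=7): L=252 R=86
Round 2 (k=16): L=86 R=155
Round 3 (k=42): L=155 R=35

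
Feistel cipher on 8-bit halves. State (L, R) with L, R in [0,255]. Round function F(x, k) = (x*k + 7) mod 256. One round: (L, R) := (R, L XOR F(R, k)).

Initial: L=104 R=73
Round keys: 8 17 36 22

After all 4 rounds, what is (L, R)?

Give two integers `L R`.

Answer: 100 72

Derivation:
Round 1 (k=8): L=73 R=39
Round 2 (k=17): L=39 R=215
Round 3 (k=36): L=215 R=100
Round 4 (k=22): L=100 R=72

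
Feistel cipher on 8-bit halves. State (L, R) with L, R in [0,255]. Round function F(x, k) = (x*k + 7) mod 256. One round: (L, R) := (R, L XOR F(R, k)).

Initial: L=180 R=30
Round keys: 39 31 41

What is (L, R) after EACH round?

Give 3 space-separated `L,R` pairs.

Round 1 (k=39): L=30 R=45
Round 2 (k=31): L=45 R=100
Round 3 (k=41): L=100 R=38

Answer: 30,45 45,100 100,38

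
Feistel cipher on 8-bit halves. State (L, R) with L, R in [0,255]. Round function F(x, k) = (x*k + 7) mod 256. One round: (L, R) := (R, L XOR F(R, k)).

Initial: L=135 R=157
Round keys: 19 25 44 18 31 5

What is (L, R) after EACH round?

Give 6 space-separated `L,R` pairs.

Round 1 (k=19): L=157 R=41
Round 2 (k=25): L=41 R=149
Round 3 (k=44): L=149 R=138
Round 4 (k=18): L=138 R=46
Round 5 (k=31): L=46 R=19
Round 6 (k=5): L=19 R=72

Answer: 157,41 41,149 149,138 138,46 46,19 19,72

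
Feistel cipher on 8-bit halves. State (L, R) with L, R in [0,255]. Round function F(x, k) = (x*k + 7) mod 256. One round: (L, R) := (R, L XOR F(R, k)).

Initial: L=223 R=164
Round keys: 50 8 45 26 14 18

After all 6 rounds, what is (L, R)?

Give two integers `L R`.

Answer: 217 185

Derivation:
Round 1 (k=50): L=164 R=208
Round 2 (k=8): L=208 R=35
Round 3 (k=45): L=35 R=254
Round 4 (k=26): L=254 R=240
Round 5 (k=14): L=240 R=217
Round 6 (k=18): L=217 R=185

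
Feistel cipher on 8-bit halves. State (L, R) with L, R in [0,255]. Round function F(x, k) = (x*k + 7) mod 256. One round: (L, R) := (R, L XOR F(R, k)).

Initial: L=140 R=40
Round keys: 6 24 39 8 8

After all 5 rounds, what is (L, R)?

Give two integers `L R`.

Round 1 (k=6): L=40 R=123
Round 2 (k=24): L=123 R=167
Round 3 (k=39): L=167 R=3
Round 4 (k=8): L=3 R=184
Round 5 (k=8): L=184 R=196

Answer: 184 196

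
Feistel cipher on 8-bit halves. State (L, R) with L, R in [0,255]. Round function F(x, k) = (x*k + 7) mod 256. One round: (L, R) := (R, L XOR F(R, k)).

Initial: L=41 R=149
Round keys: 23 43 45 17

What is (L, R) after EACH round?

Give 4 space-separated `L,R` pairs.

Answer: 149,67 67,221 221,163 163,7

Derivation:
Round 1 (k=23): L=149 R=67
Round 2 (k=43): L=67 R=221
Round 3 (k=45): L=221 R=163
Round 4 (k=17): L=163 R=7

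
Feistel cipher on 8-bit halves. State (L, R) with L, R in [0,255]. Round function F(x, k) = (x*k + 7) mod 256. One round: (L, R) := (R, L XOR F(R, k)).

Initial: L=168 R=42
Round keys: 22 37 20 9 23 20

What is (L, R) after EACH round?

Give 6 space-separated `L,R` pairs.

Round 1 (k=22): L=42 R=11
Round 2 (k=37): L=11 R=180
Round 3 (k=20): L=180 R=28
Round 4 (k=9): L=28 R=183
Round 5 (k=23): L=183 R=100
Round 6 (k=20): L=100 R=96

Answer: 42,11 11,180 180,28 28,183 183,100 100,96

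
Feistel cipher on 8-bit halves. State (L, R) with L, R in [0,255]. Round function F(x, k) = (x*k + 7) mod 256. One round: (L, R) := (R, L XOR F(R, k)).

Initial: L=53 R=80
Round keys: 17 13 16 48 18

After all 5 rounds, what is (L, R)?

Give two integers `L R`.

Round 1 (k=17): L=80 R=98
Round 2 (k=13): L=98 R=81
Round 3 (k=16): L=81 R=117
Round 4 (k=48): L=117 R=166
Round 5 (k=18): L=166 R=198

Answer: 166 198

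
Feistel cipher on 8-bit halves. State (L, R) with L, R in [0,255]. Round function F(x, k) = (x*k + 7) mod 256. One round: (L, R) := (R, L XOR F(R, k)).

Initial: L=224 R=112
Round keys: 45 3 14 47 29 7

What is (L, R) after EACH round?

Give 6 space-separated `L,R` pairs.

Answer: 112,87 87,124 124,152 152,147 147,54 54,18

Derivation:
Round 1 (k=45): L=112 R=87
Round 2 (k=3): L=87 R=124
Round 3 (k=14): L=124 R=152
Round 4 (k=47): L=152 R=147
Round 5 (k=29): L=147 R=54
Round 6 (k=7): L=54 R=18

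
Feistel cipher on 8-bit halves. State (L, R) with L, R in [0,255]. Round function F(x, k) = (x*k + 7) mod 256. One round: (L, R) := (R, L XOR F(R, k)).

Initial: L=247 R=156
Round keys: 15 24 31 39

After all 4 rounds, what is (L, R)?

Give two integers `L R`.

Answer: 240 172

Derivation:
Round 1 (k=15): L=156 R=220
Round 2 (k=24): L=220 R=59
Round 3 (k=31): L=59 R=240
Round 4 (k=39): L=240 R=172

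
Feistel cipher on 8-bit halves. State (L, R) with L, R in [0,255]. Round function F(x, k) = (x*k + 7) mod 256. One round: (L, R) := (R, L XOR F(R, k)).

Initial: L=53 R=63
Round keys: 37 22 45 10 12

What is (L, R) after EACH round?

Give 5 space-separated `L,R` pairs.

Answer: 63,23 23,62 62,250 250,245 245,121

Derivation:
Round 1 (k=37): L=63 R=23
Round 2 (k=22): L=23 R=62
Round 3 (k=45): L=62 R=250
Round 4 (k=10): L=250 R=245
Round 5 (k=12): L=245 R=121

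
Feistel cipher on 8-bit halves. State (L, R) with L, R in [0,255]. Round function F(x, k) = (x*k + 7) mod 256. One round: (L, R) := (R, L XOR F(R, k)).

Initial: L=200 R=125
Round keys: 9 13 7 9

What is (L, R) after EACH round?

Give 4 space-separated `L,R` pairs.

Round 1 (k=9): L=125 R=164
Round 2 (k=13): L=164 R=38
Round 3 (k=7): L=38 R=181
Round 4 (k=9): L=181 R=66

Answer: 125,164 164,38 38,181 181,66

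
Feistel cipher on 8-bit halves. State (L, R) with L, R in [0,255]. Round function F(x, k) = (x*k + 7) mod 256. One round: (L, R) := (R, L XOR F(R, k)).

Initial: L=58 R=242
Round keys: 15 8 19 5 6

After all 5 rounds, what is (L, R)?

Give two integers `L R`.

Answer: 177 92

Derivation:
Round 1 (k=15): L=242 R=15
Round 2 (k=8): L=15 R=141
Round 3 (k=19): L=141 R=113
Round 4 (k=5): L=113 R=177
Round 5 (k=6): L=177 R=92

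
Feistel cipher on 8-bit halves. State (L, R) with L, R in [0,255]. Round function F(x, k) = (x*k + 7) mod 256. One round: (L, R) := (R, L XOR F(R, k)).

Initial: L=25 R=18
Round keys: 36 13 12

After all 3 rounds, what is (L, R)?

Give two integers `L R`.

Round 1 (k=36): L=18 R=150
Round 2 (k=13): L=150 R=183
Round 3 (k=12): L=183 R=13

Answer: 183 13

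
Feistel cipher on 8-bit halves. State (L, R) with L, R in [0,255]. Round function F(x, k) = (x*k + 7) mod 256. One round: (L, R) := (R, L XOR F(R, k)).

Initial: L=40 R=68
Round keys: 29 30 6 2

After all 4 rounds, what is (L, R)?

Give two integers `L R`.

Answer: 182 118

Derivation:
Round 1 (k=29): L=68 R=147
Round 2 (k=30): L=147 R=5
Round 3 (k=6): L=5 R=182
Round 4 (k=2): L=182 R=118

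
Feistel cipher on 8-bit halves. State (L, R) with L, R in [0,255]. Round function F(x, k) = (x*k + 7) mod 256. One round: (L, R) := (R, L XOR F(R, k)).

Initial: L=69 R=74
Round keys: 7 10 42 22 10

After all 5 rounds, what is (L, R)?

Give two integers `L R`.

Round 1 (k=7): L=74 R=72
Round 2 (k=10): L=72 R=157
Round 3 (k=42): L=157 R=129
Round 4 (k=22): L=129 R=128
Round 5 (k=10): L=128 R=134

Answer: 128 134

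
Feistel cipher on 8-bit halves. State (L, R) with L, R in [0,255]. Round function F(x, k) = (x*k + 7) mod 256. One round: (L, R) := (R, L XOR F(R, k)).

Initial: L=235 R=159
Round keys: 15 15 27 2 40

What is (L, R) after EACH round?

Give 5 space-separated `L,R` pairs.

Answer: 159,179 179,27 27,83 83,182 182,36

Derivation:
Round 1 (k=15): L=159 R=179
Round 2 (k=15): L=179 R=27
Round 3 (k=27): L=27 R=83
Round 4 (k=2): L=83 R=182
Round 5 (k=40): L=182 R=36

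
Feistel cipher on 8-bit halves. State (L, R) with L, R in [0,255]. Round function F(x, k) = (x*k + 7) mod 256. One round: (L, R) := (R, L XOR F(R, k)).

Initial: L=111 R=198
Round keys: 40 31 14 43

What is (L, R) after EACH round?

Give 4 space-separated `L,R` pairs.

Round 1 (k=40): L=198 R=152
Round 2 (k=31): L=152 R=169
Round 3 (k=14): L=169 R=221
Round 4 (k=43): L=221 R=143

Answer: 198,152 152,169 169,221 221,143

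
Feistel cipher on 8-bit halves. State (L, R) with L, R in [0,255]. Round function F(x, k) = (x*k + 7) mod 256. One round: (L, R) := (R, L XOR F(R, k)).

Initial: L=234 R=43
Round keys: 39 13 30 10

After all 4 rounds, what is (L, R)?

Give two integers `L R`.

Round 1 (k=39): L=43 R=126
Round 2 (k=13): L=126 R=70
Round 3 (k=30): L=70 R=69
Round 4 (k=10): L=69 R=255

Answer: 69 255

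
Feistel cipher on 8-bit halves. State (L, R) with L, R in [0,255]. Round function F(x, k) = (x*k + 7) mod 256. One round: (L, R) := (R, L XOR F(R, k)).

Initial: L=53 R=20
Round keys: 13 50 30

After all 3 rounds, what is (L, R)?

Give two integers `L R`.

Round 1 (k=13): L=20 R=62
Round 2 (k=50): L=62 R=55
Round 3 (k=30): L=55 R=71

Answer: 55 71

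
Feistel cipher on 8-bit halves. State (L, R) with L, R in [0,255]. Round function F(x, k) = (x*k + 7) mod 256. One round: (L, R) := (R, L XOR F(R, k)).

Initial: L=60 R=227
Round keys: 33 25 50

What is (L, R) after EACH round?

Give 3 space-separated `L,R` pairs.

Round 1 (k=33): L=227 R=118
Round 2 (k=25): L=118 R=110
Round 3 (k=50): L=110 R=245

Answer: 227,118 118,110 110,245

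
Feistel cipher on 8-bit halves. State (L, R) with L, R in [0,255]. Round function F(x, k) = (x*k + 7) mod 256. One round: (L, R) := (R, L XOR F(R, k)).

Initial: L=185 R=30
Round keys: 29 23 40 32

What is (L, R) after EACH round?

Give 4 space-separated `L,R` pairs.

Round 1 (k=29): L=30 R=212
Round 2 (k=23): L=212 R=13
Round 3 (k=40): L=13 R=219
Round 4 (k=32): L=219 R=106

Answer: 30,212 212,13 13,219 219,106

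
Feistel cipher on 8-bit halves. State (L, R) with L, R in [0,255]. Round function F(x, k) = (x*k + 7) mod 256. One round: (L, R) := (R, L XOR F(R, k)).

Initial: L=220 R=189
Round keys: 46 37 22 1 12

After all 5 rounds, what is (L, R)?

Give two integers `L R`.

Answer: 210 67

Derivation:
Round 1 (k=46): L=189 R=33
Round 2 (k=37): L=33 R=113
Round 3 (k=22): L=113 R=156
Round 4 (k=1): L=156 R=210
Round 5 (k=12): L=210 R=67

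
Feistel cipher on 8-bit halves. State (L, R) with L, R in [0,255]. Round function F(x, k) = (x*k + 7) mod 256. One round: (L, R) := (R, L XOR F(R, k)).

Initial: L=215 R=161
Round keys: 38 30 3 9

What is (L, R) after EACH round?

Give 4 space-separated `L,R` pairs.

Round 1 (k=38): L=161 R=58
Round 2 (k=30): L=58 R=114
Round 3 (k=3): L=114 R=103
Round 4 (k=9): L=103 R=212

Answer: 161,58 58,114 114,103 103,212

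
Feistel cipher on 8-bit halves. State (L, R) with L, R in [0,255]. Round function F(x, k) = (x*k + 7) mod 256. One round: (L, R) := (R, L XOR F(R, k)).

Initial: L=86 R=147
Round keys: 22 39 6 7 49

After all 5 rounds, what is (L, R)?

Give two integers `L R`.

Round 1 (k=22): L=147 R=255
Round 2 (k=39): L=255 R=115
Round 3 (k=6): L=115 R=70
Round 4 (k=7): L=70 R=130
Round 5 (k=49): L=130 R=175

Answer: 130 175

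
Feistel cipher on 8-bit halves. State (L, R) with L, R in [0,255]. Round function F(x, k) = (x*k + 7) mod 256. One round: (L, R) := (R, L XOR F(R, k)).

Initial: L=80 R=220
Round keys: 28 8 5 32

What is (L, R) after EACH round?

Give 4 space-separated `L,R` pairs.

Round 1 (k=28): L=220 R=71
Round 2 (k=8): L=71 R=227
Round 3 (k=5): L=227 R=49
Round 4 (k=32): L=49 R=196

Answer: 220,71 71,227 227,49 49,196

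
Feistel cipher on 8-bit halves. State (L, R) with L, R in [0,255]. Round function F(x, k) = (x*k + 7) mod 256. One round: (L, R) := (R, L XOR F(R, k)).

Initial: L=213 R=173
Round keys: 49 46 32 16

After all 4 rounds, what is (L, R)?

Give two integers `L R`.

Round 1 (k=49): L=173 R=241
Round 2 (k=46): L=241 R=248
Round 3 (k=32): L=248 R=246
Round 4 (k=16): L=246 R=159

Answer: 246 159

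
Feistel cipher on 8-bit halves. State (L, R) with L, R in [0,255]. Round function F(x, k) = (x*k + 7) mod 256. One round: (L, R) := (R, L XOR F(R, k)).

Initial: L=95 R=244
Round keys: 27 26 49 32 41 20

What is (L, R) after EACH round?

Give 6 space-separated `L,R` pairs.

Round 1 (k=27): L=244 R=156
Round 2 (k=26): L=156 R=43
Round 3 (k=49): L=43 R=222
Round 4 (k=32): L=222 R=236
Round 5 (k=41): L=236 R=13
Round 6 (k=20): L=13 R=231

Answer: 244,156 156,43 43,222 222,236 236,13 13,231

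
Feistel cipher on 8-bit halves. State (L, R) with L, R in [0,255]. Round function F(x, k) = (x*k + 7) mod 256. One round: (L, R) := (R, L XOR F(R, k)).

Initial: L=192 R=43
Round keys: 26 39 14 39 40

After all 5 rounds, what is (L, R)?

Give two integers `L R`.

Round 1 (k=26): L=43 R=165
Round 2 (k=39): L=165 R=1
Round 3 (k=14): L=1 R=176
Round 4 (k=39): L=176 R=214
Round 5 (k=40): L=214 R=199

Answer: 214 199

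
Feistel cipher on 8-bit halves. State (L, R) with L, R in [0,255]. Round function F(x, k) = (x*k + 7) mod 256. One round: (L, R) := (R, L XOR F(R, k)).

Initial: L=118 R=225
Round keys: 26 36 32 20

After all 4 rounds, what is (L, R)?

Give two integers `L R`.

Round 1 (k=26): L=225 R=151
Round 2 (k=36): L=151 R=162
Round 3 (k=32): L=162 R=208
Round 4 (k=20): L=208 R=229

Answer: 208 229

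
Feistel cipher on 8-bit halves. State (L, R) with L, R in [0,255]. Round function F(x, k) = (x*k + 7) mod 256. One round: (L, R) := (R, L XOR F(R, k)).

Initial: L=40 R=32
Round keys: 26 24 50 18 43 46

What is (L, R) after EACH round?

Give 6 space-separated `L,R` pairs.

Answer: 32,111 111,79 79,26 26,148 148,249 249,81

Derivation:
Round 1 (k=26): L=32 R=111
Round 2 (k=24): L=111 R=79
Round 3 (k=50): L=79 R=26
Round 4 (k=18): L=26 R=148
Round 5 (k=43): L=148 R=249
Round 6 (k=46): L=249 R=81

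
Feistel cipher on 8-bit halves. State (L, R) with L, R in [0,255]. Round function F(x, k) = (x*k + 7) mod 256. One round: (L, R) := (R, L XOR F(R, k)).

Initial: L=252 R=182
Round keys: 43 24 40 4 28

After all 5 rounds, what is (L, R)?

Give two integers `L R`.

Round 1 (k=43): L=182 R=101
Round 2 (k=24): L=101 R=201
Round 3 (k=40): L=201 R=10
Round 4 (k=4): L=10 R=230
Round 5 (k=28): L=230 R=37

Answer: 230 37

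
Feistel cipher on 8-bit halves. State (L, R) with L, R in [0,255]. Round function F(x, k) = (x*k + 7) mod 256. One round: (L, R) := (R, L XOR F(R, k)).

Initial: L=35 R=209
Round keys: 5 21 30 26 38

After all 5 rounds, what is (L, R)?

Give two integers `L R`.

Answer: 240 57

Derivation:
Round 1 (k=5): L=209 R=63
Round 2 (k=21): L=63 R=227
Round 3 (k=30): L=227 R=158
Round 4 (k=26): L=158 R=240
Round 5 (k=38): L=240 R=57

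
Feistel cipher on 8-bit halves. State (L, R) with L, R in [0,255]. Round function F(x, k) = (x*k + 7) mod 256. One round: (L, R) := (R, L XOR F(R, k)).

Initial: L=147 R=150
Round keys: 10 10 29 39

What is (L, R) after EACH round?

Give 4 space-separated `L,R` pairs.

Round 1 (k=10): L=150 R=112
Round 2 (k=10): L=112 R=241
Round 3 (k=29): L=241 R=36
Round 4 (k=39): L=36 R=114

Answer: 150,112 112,241 241,36 36,114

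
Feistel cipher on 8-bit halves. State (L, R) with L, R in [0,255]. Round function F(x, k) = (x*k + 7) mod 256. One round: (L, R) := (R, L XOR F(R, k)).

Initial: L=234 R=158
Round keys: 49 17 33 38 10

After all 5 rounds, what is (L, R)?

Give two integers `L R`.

Round 1 (k=49): L=158 R=175
Round 2 (k=17): L=175 R=56
Round 3 (k=33): L=56 R=144
Round 4 (k=38): L=144 R=95
Round 5 (k=10): L=95 R=45

Answer: 95 45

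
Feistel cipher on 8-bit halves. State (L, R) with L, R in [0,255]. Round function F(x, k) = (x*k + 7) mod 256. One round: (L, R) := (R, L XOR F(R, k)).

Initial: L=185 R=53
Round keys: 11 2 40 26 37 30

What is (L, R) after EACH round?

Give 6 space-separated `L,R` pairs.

Answer: 53,247 247,192 192,240 240,167 167,218 218,52

Derivation:
Round 1 (k=11): L=53 R=247
Round 2 (k=2): L=247 R=192
Round 3 (k=40): L=192 R=240
Round 4 (k=26): L=240 R=167
Round 5 (k=37): L=167 R=218
Round 6 (k=30): L=218 R=52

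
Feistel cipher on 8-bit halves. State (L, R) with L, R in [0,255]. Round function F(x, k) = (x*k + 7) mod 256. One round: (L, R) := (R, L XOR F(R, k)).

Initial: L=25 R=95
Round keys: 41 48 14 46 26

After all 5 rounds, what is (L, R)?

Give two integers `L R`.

Answer: 111 29

Derivation:
Round 1 (k=41): L=95 R=39
Round 2 (k=48): L=39 R=8
Round 3 (k=14): L=8 R=80
Round 4 (k=46): L=80 R=111
Round 5 (k=26): L=111 R=29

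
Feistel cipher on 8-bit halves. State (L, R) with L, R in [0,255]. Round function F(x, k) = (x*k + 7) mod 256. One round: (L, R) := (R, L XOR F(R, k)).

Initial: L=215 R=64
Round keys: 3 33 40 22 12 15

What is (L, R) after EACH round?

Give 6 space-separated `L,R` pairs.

Answer: 64,16 16,87 87,143 143,6 6,192 192,65

Derivation:
Round 1 (k=3): L=64 R=16
Round 2 (k=33): L=16 R=87
Round 3 (k=40): L=87 R=143
Round 4 (k=22): L=143 R=6
Round 5 (k=12): L=6 R=192
Round 6 (k=15): L=192 R=65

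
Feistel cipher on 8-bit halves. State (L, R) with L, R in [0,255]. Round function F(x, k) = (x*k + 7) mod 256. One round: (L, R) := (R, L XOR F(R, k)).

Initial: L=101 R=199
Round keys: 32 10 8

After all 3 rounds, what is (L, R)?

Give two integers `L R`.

Answer: 220 101

Derivation:
Round 1 (k=32): L=199 R=130
Round 2 (k=10): L=130 R=220
Round 3 (k=8): L=220 R=101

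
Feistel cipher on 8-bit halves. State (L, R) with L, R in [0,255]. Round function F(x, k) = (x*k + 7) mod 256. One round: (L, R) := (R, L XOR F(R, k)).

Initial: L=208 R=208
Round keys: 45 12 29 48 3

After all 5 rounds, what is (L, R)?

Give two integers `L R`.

Round 1 (k=45): L=208 R=71
Round 2 (k=12): L=71 R=139
Round 3 (k=29): L=139 R=129
Round 4 (k=48): L=129 R=188
Round 5 (k=3): L=188 R=186

Answer: 188 186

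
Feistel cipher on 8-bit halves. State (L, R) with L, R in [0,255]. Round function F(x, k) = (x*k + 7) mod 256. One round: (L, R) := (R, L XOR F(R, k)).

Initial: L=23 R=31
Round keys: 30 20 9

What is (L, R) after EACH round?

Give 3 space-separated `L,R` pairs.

Round 1 (k=30): L=31 R=190
Round 2 (k=20): L=190 R=192
Round 3 (k=9): L=192 R=121

Answer: 31,190 190,192 192,121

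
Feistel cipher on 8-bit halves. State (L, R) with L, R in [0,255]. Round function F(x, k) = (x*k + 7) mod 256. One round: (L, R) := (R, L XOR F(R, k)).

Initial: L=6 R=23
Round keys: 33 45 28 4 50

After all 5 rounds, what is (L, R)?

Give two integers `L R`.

Answer: 11 50

Derivation:
Round 1 (k=33): L=23 R=248
Round 2 (k=45): L=248 R=136
Round 3 (k=28): L=136 R=31
Round 4 (k=4): L=31 R=11
Round 5 (k=50): L=11 R=50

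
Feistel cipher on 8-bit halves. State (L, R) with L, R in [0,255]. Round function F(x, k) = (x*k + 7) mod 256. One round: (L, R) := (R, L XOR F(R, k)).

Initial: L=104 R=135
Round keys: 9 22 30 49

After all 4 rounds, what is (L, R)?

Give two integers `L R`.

Round 1 (k=9): L=135 R=174
Round 2 (k=22): L=174 R=124
Round 3 (k=30): L=124 R=33
Round 4 (k=49): L=33 R=36

Answer: 33 36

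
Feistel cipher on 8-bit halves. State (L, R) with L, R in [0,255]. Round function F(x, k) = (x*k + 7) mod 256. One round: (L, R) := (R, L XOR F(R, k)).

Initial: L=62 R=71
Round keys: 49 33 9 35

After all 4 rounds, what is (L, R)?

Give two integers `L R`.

Answer: 71 92

Derivation:
Round 1 (k=49): L=71 R=160
Round 2 (k=33): L=160 R=224
Round 3 (k=9): L=224 R=71
Round 4 (k=35): L=71 R=92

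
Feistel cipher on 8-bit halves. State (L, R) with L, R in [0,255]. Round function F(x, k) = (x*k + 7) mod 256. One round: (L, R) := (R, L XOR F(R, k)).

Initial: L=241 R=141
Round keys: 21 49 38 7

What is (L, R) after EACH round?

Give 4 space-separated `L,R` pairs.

Round 1 (k=21): L=141 R=105
Round 2 (k=49): L=105 R=173
Round 3 (k=38): L=173 R=220
Round 4 (k=7): L=220 R=166

Answer: 141,105 105,173 173,220 220,166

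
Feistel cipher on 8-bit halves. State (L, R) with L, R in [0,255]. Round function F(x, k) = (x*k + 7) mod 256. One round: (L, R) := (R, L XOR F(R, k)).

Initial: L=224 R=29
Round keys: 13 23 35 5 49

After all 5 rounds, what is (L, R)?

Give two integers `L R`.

Round 1 (k=13): L=29 R=96
Round 2 (k=23): L=96 R=186
Round 3 (k=35): L=186 R=21
Round 4 (k=5): L=21 R=202
Round 5 (k=49): L=202 R=164

Answer: 202 164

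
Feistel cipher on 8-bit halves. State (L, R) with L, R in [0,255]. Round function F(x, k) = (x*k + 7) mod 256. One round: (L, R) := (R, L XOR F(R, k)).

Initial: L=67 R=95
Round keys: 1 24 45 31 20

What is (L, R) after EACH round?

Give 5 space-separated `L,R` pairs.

Answer: 95,37 37,32 32,130 130,229 229,105

Derivation:
Round 1 (k=1): L=95 R=37
Round 2 (k=24): L=37 R=32
Round 3 (k=45): L=32 R=130
Round 4 (k=31): L=130 R=229
Round 5 (k=20): L=229 R=105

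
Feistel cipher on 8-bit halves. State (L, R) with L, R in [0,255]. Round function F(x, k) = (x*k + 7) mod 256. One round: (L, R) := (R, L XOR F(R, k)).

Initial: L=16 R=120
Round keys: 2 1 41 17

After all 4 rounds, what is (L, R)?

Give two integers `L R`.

Round 1 (k=2): L=120 R=231
Round 2 (k=1): L=231 R=150
Round 3 (k=41): L=150 R=234
Round 4 (k=17): L=234 R=7

Answer: 234 7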